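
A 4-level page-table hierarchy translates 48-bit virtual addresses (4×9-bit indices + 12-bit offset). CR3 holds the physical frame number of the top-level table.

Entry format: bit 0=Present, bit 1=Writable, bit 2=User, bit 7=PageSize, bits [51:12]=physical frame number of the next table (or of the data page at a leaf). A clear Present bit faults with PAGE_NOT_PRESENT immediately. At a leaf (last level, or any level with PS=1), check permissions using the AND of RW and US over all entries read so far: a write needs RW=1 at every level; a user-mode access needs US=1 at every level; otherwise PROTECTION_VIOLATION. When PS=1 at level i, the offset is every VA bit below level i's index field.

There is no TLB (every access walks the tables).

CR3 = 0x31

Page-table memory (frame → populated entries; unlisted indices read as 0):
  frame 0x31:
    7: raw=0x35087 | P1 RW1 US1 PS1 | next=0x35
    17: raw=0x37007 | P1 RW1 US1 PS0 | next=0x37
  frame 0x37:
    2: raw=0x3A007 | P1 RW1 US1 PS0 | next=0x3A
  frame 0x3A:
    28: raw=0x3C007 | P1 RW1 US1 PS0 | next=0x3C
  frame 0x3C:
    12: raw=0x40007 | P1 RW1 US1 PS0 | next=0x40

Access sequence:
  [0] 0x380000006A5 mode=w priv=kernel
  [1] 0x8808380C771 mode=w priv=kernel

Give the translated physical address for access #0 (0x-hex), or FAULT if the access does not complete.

Walk each access:
#0 VA=0x380000006A5 (w,kernel):
  L0: frame=0x31 idx=7 entry=0x35087 [P=1 RW=1 US=1 PS=1]
  ⇒ phys 0x356A5 (huge @L0)  [1 reads]
#1 VA=0x8808380C771 (w,kernel):
  L0: frame=0x31 idx=17 entry=0x37007 [P=1 RW=1 US=1 PS=0]
  L1: frame=0x37 idx=2 entry=0x3A007 [P=1 RW=1 US=1 PS=0]
  L2: frame=0x3A idx=28 entry=0x3C007 [P=1 RW=1 US=1 PS=0]
  L3: frame=0x3C idx=12 entry=0x40007 [P=1 RW=1 US=1 PS=0]
  ⇒ phys 0x40771  [4 reads]

Access #0 PA: 0x356A5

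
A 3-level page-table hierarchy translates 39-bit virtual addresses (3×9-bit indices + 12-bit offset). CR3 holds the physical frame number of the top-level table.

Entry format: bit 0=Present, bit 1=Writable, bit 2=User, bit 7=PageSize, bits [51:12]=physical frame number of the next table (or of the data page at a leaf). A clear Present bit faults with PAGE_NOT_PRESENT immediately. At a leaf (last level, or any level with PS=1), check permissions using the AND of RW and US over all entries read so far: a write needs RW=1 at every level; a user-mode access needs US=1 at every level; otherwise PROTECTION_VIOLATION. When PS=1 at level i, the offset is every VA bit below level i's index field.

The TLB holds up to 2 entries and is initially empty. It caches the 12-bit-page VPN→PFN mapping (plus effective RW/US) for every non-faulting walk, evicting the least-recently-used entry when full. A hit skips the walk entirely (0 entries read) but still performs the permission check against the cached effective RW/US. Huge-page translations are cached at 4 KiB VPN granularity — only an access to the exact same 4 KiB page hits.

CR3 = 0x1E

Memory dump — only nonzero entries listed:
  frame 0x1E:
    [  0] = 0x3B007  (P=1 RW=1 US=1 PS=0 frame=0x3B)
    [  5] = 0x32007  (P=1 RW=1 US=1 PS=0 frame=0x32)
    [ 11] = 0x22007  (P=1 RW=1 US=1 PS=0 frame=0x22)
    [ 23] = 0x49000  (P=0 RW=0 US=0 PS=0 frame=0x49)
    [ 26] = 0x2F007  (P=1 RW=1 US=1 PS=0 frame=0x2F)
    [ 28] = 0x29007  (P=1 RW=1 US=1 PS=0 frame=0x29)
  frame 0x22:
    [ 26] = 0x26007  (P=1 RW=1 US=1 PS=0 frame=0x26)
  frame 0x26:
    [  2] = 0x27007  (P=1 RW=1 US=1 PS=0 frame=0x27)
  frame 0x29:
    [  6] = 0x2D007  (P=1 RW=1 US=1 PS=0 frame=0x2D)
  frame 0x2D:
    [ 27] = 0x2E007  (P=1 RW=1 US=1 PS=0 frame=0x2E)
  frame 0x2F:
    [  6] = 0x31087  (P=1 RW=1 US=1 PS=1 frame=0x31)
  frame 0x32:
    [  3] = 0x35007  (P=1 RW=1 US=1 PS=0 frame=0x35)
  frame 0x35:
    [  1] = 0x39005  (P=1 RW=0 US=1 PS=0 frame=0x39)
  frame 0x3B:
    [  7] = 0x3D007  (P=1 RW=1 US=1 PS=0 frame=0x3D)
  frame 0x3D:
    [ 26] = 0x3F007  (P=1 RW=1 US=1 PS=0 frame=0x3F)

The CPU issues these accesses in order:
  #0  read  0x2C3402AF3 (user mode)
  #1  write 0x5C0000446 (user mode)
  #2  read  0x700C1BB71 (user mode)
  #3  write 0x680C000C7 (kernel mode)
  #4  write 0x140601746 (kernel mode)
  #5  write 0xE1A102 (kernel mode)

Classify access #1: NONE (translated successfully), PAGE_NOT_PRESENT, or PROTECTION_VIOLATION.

Walk each access:
#0 VA=0x2C3402AF3 (r,user):
  [0] read 0x1E idx=11: raw=0x22007 flags P=1 W=1 U=1 S=0
  [1] read 0x22 idx=26: raw=0x26007 flags P=1 W=1 U=1 S=0
  [2] read 0x26 idx=2: raw=0x27007 flags P=1 W=1 U=1 S=0
  ⇒ phys 0x27AF3  [3 reads]
#1 VA=0x5C0000446 (w,user):
  [0] read 0x1E idx=23: raw=0x49000 flags P=0 W=0 U=0 S=0
  → PAGE_NOT_PRESENT  (1 entries read)
#2 VA=0x700C1BB71 (r,user):
  [0] read 0x1E idx=28: raw=0x29007 flags P=1 W=1 U=1 S=0
  [1] read 0x29 idx=6: raw=0x2D007 flags P=1 W=1 U=1 S=0
  [2] read 0x2D idx=27: raw=0x2E007 flags P=1 W=1 U=1 S=0
  ⇒ phys 0x2EB71  [3 reads]
#3 VA=0x680C000C7 (w,kernel):
  [0] read 0x1E idx=26: raw=0x2F007 flags P=1 W=1 U=1 S=0
  [1] read 0x2F idx=6: raw=0x31087 flags P=1 W=1 U=1 S=1
  ⇒ phys 0x310C7 (huge @L1)  [2 reads]
#4 VA=0x140601746 (w,kernel):
  [0] read 0x1E idx=5: raw=0x32007 flags P=1 W=1 U=1 S=0
  [1] read 0x32 idx=3: raw=0x35007 flags P=1 W=1 U=1 S=0
  [2] read 0x35 idx=1: raw=0x39005 flags P=1 W=0 U=1 S=0
  → PROTECTION_VIOLATION  (3 entries read)
#5 VA=0xE1A102 (w,kernel):
  [0] read 0x1E idx=0: raw=0x3B007 flags P=1 W=1 U=1 S=0
  [1] read 0x3B idx=7: raw=0x3D007 flags P=1 W=1 U=1 S=0
  [2] read 0x3D idx=26: raw=0x3F007 flags P=1 W=1 U=1 S=0
  ⇒ phys 0x3F102  [3 reads]

Access #1 fault: PAGE_NOT_PRESENT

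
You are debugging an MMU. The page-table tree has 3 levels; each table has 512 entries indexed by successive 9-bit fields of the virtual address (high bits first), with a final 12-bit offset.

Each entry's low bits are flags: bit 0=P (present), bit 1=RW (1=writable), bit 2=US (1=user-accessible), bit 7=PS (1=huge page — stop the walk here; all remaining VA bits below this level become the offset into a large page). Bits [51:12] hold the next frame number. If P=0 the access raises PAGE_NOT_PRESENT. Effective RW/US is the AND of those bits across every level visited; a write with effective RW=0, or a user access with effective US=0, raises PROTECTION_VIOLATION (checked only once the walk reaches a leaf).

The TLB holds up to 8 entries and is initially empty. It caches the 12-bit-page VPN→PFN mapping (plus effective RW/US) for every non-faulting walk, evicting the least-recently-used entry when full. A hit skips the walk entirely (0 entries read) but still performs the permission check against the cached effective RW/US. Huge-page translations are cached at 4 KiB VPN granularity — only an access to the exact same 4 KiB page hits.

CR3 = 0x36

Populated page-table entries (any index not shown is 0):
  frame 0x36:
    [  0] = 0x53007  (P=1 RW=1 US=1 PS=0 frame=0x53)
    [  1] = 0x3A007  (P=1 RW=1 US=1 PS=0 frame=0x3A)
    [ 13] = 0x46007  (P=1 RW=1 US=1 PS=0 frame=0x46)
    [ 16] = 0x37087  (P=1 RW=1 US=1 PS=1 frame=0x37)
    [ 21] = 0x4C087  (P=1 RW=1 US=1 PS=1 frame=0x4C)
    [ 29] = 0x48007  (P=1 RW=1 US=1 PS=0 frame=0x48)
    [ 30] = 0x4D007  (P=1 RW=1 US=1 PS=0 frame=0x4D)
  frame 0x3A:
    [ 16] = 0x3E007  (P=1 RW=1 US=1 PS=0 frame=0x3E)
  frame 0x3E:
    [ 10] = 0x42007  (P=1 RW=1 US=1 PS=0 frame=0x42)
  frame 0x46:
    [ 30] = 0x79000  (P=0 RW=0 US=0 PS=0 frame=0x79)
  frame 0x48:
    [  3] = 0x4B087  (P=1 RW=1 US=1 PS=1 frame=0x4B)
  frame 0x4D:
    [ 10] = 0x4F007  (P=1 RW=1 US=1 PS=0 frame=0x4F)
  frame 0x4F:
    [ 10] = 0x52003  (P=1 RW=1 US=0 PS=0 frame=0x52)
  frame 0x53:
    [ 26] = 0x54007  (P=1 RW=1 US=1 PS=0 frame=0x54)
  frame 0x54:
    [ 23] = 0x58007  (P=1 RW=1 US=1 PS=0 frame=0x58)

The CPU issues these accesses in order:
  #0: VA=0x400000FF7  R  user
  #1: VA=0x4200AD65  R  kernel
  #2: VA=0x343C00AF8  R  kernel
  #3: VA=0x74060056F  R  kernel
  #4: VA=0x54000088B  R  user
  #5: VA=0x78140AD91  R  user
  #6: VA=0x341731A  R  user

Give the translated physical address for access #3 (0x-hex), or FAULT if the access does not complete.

Walk each access:
#0 VA=0x400000FF7 (r,user):
  [0] read 0x36 idx=16: raw=0x37087 flags P=1 W=1 U=1 S=1
  → PA=0x37FF7 (huge @L0)  (1 entries read)
#1 VA=0x4200AD65 (r,kernel):
  [0] read 0x36 idx=1: raw=0x3A007 flags P=1 W=1 U=1 S=0
  [1] read 0x3A idx=16: raw=0x3E007 flags P=1 W=1 U=1 S=0
  [2] read 0x3E idx=10: raw=0x42007 flags P=1 W=1 U=1 S=0
  → PA=0x42D65  (3 entries read)
#2 VA=0x343C00AF8 (r,kernel):
  [0] read 0x36 idx=13: raw=0x46007 flags P=1 W=1 U=1 S=0
  [1] read 0x46 idx=30: raw=0x79000 flags P=0 W=0 U=0 S=0
  ⇒ fault: PAGE_NOT_PRESENT  — 2 lookups
#3 VA=0x74060056F (r,kernel):
  [0] read 0x36 idx=29: raw=0x48007 flags P=1 W=1 U=1 S=0
  [1] read 0x48 idx=3: raw=0x4B087 flags P=1 W=1 U=1 S=1
  → PA=0x4B56F (huge @L1)  (2 entries read)
#4 VA=0x54000088B (r,user):
  [0] read 0x36 idx=21: raw=0x4C087 flags P=1 W=1 U=1 S=1
  → PA=0x4C88B (huge @L0)  (1 entries read)
#5 VA=0x78140AD91 (r,user):
  [0] read 0x36 idx=30: raw=0x4D007 flags P=1 W=1 U=1 S=0
  [1] read 0x4D idx=10: raw=0x4F007 flags P=1 W=1 U=1 S=0
  [2] read 0x4F idx=10: raw=0x52003 flags P=1 W=1 U=0 S=0
  ⇒ fault: PROTECTION_VIOLATION  — 3 lookups
#6 VA=0x341731A (r,user):
  [0] read 0x36 idx=0: raw=0x53007 flags P=1 W=1 U=1 S=0
  [1] read 0x53 idx=26: raw=0x54007 flags P=1 W=1 U=1 S=0
  [2] read 0x54 idx=23: raw=0x58007 flags P=1 W=1 U=1 S=0
  → PA=0x5831A  (3 entries read)

Access #3 PA: 0x4B56F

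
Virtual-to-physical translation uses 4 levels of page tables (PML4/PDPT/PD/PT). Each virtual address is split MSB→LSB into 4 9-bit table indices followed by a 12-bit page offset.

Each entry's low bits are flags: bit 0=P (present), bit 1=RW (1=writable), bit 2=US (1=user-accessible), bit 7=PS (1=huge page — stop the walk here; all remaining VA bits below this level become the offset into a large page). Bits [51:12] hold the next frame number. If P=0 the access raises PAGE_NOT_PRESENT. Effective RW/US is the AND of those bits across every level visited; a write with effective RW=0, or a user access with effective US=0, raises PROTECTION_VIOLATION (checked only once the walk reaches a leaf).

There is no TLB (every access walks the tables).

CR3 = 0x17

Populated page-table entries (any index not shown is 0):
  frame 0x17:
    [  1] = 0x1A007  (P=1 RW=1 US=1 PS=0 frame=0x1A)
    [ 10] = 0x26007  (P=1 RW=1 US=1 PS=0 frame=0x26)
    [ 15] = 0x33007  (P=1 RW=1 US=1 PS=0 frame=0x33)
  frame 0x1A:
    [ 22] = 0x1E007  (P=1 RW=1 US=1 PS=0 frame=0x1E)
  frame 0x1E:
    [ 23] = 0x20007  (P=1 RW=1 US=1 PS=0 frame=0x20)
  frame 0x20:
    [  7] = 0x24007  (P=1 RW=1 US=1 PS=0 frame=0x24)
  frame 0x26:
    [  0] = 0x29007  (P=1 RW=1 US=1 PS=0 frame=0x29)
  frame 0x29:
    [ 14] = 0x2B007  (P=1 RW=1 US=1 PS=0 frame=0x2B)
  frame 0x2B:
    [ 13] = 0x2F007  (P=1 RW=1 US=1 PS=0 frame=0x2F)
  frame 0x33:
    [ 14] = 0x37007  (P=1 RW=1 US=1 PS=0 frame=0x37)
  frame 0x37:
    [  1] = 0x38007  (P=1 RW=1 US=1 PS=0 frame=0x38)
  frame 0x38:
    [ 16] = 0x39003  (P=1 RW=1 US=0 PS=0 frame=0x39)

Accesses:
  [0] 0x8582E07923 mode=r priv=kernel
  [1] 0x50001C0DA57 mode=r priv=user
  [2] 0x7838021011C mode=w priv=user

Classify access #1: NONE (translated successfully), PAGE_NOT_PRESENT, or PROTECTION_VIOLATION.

Trace:
#0 VA=0x8582E07923 (r,kernel):
  L0: frame=0x17 idx=1 entry=0x1A007 [P=1 RW=1 US=1 PS=0]
  L1: frame=0x1A idx=22 entry=0x1E007 [P=1 RW=1 US=1 PS=0]
  L2: frame=0x1E idx=23 entry=0x20007 [P=1 RW=1 US=1 PS=0]
  L3: frame=0x20 idx=7 entry=0x24007 [P=1 RW=1 US=1 PS=0]
  ⇒ phys 0x24923  [4 reads]
#1 VA=0x50001C0DA57 (r,user):
  L0: frame=0x17 idx=10 entry=0x26007 [P=1 RW=1 US=1 PS=0]
  L1: frame=0x26 idx=0 entry=0x29007 [P=1 RW=1 US=1 PS=0]
  L2: frame=0x29 idx=14 entry=0x2B007 [P=1 RW=1 US=1 PS=0]
  L3: frame=0x2B idx=13 entry=0x2F007 [P=1 RW=1 US=1 PS=0]
  ⇒ phys 0x2FA57  [4 reads]
#2 VA=0x7838021011C (w,user):
  L0: frame=0x17 idx=15 entry=0x33007 [P=1 RW=1 US=1 PS=0]
  L1: frame=0x33 idx=14 entry=0x37007 [P=1 RW=1 US=1 PS=0]
  L2: frame=0x37 idx=1 entry=0x38007 [P=1 RW=1 US=1 PS=0]
  L3: frame=0x38 idx=16 entry=0x39003 [P=1 RW=1 US=0 PS=0]
  ✗ PROTECTION_VIOLATION  [4 reads]

Access #1 fault: NONE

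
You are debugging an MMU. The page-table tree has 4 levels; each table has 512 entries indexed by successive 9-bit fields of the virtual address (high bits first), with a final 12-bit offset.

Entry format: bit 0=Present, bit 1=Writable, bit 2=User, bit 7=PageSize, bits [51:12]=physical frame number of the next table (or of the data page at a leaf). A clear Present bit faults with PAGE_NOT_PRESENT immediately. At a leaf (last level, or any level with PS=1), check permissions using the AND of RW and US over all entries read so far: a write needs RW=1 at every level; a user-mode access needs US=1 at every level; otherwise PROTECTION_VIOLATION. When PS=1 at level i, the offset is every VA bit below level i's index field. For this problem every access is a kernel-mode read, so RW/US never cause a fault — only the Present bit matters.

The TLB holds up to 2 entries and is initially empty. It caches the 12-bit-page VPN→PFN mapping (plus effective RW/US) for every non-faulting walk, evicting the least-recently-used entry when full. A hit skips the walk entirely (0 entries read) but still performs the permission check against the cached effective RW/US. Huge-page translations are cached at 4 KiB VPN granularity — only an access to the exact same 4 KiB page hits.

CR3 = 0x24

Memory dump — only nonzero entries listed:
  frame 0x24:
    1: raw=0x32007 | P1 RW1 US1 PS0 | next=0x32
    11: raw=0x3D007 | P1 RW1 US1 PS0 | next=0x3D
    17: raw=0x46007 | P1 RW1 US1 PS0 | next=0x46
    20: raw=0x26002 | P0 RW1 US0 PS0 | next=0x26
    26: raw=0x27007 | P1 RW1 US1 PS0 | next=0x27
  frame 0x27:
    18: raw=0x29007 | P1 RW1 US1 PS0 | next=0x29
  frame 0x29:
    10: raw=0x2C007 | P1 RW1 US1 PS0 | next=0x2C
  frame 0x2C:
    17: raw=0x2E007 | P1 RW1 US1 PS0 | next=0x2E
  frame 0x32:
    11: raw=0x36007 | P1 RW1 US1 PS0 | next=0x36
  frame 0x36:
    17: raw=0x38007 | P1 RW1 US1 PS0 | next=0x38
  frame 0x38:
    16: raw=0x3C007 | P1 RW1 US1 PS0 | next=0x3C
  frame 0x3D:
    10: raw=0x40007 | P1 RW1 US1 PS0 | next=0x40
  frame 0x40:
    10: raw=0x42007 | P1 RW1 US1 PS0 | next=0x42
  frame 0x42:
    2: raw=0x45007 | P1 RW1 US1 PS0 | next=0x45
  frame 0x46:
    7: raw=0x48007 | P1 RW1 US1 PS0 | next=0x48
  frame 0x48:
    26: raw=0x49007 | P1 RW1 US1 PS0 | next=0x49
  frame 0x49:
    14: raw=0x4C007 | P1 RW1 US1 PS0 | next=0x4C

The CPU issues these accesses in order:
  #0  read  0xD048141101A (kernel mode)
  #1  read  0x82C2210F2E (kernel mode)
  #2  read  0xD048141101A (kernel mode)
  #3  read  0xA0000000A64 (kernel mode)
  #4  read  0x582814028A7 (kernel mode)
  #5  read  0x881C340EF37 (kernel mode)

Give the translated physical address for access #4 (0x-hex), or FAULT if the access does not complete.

Per-access translation:
#0 VA=0xD048141101A (r,kernel):
  L0: frame=0x24 idx=26 entry=0x27007 [P=1 RW=1 US=1 PS=0]
  L1: frame=0x27 idx=18 entry=0x29007 [P=1 RW=1 US=1 PS=0]
  L2: frame=0x29 idx=10 entry=0x2C007 [P=1 RW=1 US=1 PS=0]
  L3: frame=0x2C idx=17 entry=0x2E007 [P=1 RW=1 US=1 PS=0]
  ✓ 0x2E01A  — 4 lookups
#1 VA=0x82C2210F2E (r,kernel):
  L0: frame=0x24 idx=1 entry=0x32007 [P=1 RW=1 US=1 PS=0]
  L1: frame=0x32 idx=11 entry=0x36007 [P=1 RW=1 US=1 PS=0]
  L2: frame=0x36 idx=17 entry=0x38007 [P=1 RW=1 US=1 PS=0]
  L3: frame=0x38 idx=16 entry=0x3C007 [P=1 RW=1 US=1 PS=0]
  ✓ 0x3CF2E  — 4 lookups
#2 VA=0xD048141101A (r,kernel):
  TLB hit vpn=0xD0481411 → PA=0x2E01A
#3 VA=0xA0000000A64 (r,kernel):
  L0: frame=0x24 idx=20 entry=0x26002 [P=0 RW=1 US=0 PS=0]
  ⇒ fault: PAGE_NOT_PRESENT  — 1 lookups
#4 VA=0x582814028A7 (r,kernel):
  L0: frame=0x24 idx=11 entry=0x3D007 [P=1 RW=1 US=1 PS=0]
  L1: frame=0x3D idx=10 entry=0x40007 [P=1 RW=1 US=1 PS=0]
  L2: frame=0x40 idx=10 entry=0x42007 [P=1 RW=1 US=1 PS=0]
  L3: frame=0x42 idx=2 entry=0x45007 [P=1 RW=1 US=1 PS=0]
  ✓ 0x458A7  — 4 lookups
#5 VA=0x881C340EF37 (r,kernel):
  L0: frame=0x24 idx=17 entry=0x46007 [P=1 RW=1 US=1 PS=0]
  L1: frame=0x46 idx=7 entry=0x48007 [P=1 RW=1 US=1 PS=0]
  L2: frame=0x48 idx=26 entry=0x49007 [P=1 RW=1 US=1 PS=0]
  L3: frame=0x49 idx=14 entry=0x4C007 [P=1 RW=1 US=1 PS=0]
  ✓ 0x4CF37  — 4 lookups

Access #4 PA: 0x458A7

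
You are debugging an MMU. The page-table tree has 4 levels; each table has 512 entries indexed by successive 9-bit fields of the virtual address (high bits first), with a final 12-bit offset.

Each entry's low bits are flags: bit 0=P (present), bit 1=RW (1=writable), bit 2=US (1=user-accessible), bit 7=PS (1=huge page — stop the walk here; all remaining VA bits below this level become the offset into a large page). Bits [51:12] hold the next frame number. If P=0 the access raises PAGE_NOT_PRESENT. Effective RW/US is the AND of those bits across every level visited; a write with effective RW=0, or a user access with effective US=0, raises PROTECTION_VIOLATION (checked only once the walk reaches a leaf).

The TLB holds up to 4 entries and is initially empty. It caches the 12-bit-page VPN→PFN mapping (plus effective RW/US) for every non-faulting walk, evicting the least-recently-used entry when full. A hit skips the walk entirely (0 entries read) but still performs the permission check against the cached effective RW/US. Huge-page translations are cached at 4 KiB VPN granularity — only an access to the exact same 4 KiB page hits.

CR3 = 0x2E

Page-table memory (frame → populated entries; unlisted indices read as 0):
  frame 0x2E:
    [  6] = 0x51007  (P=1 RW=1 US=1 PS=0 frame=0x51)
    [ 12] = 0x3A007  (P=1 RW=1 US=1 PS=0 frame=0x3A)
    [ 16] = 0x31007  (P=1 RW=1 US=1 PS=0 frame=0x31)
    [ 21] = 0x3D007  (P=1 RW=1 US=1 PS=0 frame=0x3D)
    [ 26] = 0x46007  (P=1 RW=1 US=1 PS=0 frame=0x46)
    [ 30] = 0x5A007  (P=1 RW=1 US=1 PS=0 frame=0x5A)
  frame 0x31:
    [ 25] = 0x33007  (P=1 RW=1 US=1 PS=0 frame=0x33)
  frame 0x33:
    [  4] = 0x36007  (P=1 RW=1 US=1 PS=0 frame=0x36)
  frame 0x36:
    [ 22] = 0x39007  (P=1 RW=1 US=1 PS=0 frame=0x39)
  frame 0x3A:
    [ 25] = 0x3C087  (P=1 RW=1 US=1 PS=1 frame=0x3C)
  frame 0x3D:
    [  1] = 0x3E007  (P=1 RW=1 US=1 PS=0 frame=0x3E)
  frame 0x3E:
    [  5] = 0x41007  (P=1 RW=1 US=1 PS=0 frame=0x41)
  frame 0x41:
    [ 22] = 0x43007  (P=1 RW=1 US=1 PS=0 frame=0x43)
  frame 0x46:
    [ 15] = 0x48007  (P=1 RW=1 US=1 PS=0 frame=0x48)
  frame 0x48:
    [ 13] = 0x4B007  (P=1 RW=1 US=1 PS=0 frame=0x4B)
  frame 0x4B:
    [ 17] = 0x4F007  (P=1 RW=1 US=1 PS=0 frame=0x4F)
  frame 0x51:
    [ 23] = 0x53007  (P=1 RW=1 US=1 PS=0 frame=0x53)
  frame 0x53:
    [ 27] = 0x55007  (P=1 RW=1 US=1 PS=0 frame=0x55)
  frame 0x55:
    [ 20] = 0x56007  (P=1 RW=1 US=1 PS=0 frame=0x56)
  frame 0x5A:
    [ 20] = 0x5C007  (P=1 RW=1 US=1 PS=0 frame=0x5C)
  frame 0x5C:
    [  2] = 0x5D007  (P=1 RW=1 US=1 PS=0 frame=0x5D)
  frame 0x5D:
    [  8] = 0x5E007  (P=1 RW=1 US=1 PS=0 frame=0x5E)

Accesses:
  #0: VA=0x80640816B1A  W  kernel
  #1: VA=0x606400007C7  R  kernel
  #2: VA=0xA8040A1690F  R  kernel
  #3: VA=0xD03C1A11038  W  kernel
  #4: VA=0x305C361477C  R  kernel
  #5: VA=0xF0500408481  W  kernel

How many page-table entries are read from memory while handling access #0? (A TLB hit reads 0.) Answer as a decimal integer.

Trace:
#0 VA=0x80640816B1A (w,kernel):
  [0] read 0x2E idx=16: raw=0x31007 flags P=1 W=1 U=1 S=0
  [1] read 0x31 idx=25: raw=0x33007 flags P=1 W=1 U=1 S=0
  [2] read 0x33 idx=4: raw=0x36007 flags P=1 W=1 U=1 S=0
  [3] read 0x36 idx=22: raw=0x39007 flags P=1 W=1 U=1 S=0
  ✓ 0x39B1A  — 4 lookups
#1 VA=0x606400007C7 (r,kernel):
  [0] read 0x2E idx=12: raw=0x3A007 flags P=1 W=1 U=1 S=0
  [1] read 0x3A idx=25: raw=0x3C087 flags P=1 W=1 U=1 S=1
  ✓ 0x3C7C7 (huge @L1)  — 2 lookups
#2 VA=0xA8040A1690F (r,kernel):
  [0] read 0x2E idx=21: raw=0x3D007 flags P=1 W=1 U=1 S=0
  [1] read 0x3D idx=1: raw=0x3E007 flags P=1 W=1 U=1 S=0
  [2] read 0x3E idx=5: raw=0x41007 flags P=1 W=1 U=1 S=0
  [3] read 0x41 idx=22: raw=0x43007 flags P=1 W=1 U=1 S=0
  ✓ 0x4390F  — 4 lookups
#3 VA=0xD03C1A11038 (w,kernel):
  [0] read 0x2E idx=26: raw=0x46007 flags P=1 W=1 U=1 S=0
  [1] read 0x46 idx=15: raw=0x48007 flags P=1 W=1 U=1 S=0
  [2] read 0x48 idx=13: raw=0x4B007 flags P=1 W=1 U=1 S=0
  [3] read 0x4B idx=17: raw=0x4F007 flags P=1 W=1 U=1 S=0
  ✓ 0x4F038  — 4 lookups
#4 VA=0x305C361477C (r,kernel):
  [0] read 0x2E idx=6: raw=0x51007 flags P=1 W=1 U=1 S=0
  [1] read 0x51 idx=23: raw=0x53007 flags P=1 W=1 U=1 S=0
  [2] read 0x53 idx=27: raw=0x55007 flags P=1 W=1 U=1 S=0
  [3] read 0x55 idx=20: raw=0x56007 flags P=1 W=1 U=1 S=0
  ✓ 0x5677C  — 4 lookups
#5 VA=0xF0500408481 (w,kernel):
  [0] read 0x2E idx=30: raw=0x5A007 flags P=1 W=1 U=1 S=0
  [1] read 0x5A idx=20: raw=0x5C007 flags P=1 W=1 U=1 S=0
  [2] read 0x5C idx=2: raw=0x5D007 flags P=1 W=1 U=1 S=0
  [3] read 0x5D idx=8: raw=0x5E007 flags P=1 W=1 U=1 S=0
  ✓ 0x5E481  — 4 lookups

Entries read for #0: 4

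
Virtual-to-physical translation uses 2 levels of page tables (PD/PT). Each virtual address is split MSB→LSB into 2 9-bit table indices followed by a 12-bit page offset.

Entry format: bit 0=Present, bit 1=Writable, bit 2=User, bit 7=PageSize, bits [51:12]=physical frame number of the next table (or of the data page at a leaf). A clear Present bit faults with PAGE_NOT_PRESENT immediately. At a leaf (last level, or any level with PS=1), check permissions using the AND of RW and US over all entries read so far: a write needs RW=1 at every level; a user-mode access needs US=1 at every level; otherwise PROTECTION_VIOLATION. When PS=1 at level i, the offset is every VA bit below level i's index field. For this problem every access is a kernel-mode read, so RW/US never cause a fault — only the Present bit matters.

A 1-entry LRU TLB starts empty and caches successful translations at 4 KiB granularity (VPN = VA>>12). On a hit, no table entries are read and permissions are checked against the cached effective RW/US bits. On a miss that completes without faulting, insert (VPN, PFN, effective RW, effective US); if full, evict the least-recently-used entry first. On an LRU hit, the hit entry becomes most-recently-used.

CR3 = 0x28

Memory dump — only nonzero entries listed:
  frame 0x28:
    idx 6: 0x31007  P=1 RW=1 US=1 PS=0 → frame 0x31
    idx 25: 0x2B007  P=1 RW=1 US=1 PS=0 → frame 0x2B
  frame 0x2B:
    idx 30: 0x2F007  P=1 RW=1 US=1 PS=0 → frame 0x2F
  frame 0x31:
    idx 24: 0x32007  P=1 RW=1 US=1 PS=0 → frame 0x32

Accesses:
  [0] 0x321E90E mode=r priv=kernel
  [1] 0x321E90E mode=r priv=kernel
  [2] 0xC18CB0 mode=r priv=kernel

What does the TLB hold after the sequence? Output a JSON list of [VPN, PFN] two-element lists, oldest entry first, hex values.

Trace:
#0 VA=0x321E90E (r,kernel):
  lvl0: tbl 0x28, slot 25 ⇒ 0x2B007 (P1/RW1/US1/PS0)
  lvl1: tbl 0x2B, slot 30 ⇒ 0x2F007 (P1/RW1/US1/PS0)
  → PA=0x2F90E  (2 entries read)
#1 VA=0x321E90E (r,kernel):
  TLB hit vpn=0x321E → PA=0x2F90E
#2 VA=0xC18CB0 (r,kernel):
  lvl0: tbl 0x28, slot 6 ⇒ 0x31007 (P1/RW1/US1/PS0)
  lvl1: tbl 0x31, slot 24 ⇒ 0x32007 (P1/RW1/US1/PS0)
  → PA=0x32CB0  (2 entries read)

TLB: [["0xC18", "0x32"]]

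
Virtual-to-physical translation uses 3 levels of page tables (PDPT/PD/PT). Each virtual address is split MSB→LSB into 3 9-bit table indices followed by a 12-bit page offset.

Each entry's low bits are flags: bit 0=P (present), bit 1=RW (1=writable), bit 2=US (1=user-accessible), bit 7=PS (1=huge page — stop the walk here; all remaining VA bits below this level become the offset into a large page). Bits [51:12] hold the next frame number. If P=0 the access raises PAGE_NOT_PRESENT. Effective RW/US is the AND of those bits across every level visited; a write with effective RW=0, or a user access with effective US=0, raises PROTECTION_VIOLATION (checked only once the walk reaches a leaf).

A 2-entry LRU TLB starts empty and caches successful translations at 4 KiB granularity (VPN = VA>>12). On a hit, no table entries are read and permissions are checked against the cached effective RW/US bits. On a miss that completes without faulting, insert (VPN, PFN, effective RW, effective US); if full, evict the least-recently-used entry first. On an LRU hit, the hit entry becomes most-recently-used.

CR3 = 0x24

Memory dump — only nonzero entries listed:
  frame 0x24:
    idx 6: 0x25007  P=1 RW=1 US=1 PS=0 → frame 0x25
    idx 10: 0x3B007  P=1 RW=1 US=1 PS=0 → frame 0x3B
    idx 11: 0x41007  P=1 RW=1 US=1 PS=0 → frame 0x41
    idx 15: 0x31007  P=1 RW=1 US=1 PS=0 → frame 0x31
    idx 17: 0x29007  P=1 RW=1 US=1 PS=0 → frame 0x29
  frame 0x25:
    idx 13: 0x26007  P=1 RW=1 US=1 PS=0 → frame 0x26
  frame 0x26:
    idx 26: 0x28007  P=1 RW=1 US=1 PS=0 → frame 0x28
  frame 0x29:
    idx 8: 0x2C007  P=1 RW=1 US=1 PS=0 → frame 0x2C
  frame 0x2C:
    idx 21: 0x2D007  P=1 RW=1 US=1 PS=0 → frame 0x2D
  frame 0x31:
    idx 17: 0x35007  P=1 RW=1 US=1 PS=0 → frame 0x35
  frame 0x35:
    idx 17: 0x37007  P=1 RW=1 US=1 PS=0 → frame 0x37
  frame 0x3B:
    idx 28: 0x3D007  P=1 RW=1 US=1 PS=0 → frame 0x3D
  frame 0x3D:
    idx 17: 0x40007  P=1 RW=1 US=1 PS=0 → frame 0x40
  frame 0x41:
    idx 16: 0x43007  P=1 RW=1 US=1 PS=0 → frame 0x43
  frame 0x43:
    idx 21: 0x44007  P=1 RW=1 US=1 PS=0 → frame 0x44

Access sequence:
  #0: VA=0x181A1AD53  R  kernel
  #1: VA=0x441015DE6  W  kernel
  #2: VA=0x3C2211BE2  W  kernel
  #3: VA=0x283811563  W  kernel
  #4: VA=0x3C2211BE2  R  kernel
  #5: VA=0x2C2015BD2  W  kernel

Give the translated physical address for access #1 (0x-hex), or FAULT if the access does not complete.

Trace:
#0 VA=0x181A1AD53 (r,kernel):
  L0: frame=0x24 idx=6 entry=0x25007 [P=1 RW=1 US=1 PS=0]
  L1: frame=0x25 idx=13 entry=0x26007 [P=1 RW=1 US=1 PS=0]
  L2: frame=0x26 idx=26 entry=0x28007 [P=1 RW=1 US=1 PS=0]
  ⇒ phys 0x28D53  [3 reads]
#1 VA=0x441015DE6 (w,kernel):
  L0: frame=0x24 idx=17 entry=0x29007 [P=1 RW=1 US=1 PS=0]
  L1: frame=0x29 idx=8 entry=0x2C007 [P=1 RW=1 US=1 PS=0]
  L2: frame=0x2C idx=21 entry=0x2D007 [P=1 RW=1 US=1 PS=0]
  ⇒ phys 0x2DDE6  [3 reads]
#2 VA=0x3C2211BE2 (w,kernel):
  L0: frame=0x24 idx=15 entry=0x31007 [P=1 RW=1 US=1 PS=0]
  L1: frame=0x31 idx=17 entry=0x35007 [P=1 RW=1 US=1 PS=0]
  L2: frame=0x35 idx=17 entry=0x37007 [P=1 RW=1 US=1 PS=0]
  ⇒ phys 0x37BE2  [3 reads]
#3 VA=0x283811563 (w,kernel):
  L0: frame=0x24 idx=10 entry=0x3B007 [P=1 RW=1 US=1 PS=0]
  L1: frame=0x3B idx=28 entry=0x3D007 [P=1 RW=1 US=1 PS=0]
  L2: frame=0x3D idx=17 entry=0x40007 [P=1 RW=1 US=1 PS=0]
  ⇒ phys 0x40563  [3 reads]
#4 VA=0x3C2211BE2 (r,kernel):
  TLB hit vpn=0x3C2211 → PA=0x37BE2
#5 VA=0x2C2015BD2 (w,kernel):
  L0: frame=0x24 idx=11 entry=0x41007 [P=1 RW=1 US=1 PS=0]
  L1: frame=0x41 idx=16 entry=0x43007 [P=1 RW=1 US=1 PS=0]
  L2: frame=0x43 idx=21 entry=0x44007 [P=1 RW=1 US=1 PS=0]
  ⇒ phys 0x44BD2  [3 reads]

Access #1 PA: 0x2DDE6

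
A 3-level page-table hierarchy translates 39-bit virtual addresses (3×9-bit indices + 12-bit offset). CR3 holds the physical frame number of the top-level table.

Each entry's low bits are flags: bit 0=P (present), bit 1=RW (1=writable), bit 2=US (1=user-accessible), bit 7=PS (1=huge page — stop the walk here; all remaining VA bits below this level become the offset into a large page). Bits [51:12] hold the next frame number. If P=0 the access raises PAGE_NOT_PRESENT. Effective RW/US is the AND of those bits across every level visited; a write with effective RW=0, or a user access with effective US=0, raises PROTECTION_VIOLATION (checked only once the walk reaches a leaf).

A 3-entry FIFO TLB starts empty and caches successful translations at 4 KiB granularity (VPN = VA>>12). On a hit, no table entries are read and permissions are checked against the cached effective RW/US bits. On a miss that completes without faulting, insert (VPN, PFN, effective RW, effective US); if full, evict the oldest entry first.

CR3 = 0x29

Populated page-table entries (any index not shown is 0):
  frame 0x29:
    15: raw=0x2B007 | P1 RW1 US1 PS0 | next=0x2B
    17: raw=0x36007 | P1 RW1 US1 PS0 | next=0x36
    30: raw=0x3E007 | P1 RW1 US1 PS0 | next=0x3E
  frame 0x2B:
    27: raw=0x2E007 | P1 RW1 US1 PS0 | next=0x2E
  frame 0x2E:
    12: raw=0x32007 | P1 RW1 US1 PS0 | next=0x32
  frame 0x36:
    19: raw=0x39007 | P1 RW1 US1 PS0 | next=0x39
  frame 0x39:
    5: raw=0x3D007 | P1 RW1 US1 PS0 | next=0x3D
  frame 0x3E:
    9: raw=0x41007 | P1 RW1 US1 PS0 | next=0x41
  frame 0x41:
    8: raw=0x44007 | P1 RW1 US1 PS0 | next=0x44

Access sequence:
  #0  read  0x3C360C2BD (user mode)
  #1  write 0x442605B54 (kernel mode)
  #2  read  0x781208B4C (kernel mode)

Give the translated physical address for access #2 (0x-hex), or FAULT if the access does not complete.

Walk each access:
#0 VA=0x3C360C2BD (r,user):
  lvl0: tbl 0x29, slot 15 ⇒ 0x2B007 (P1/RW1/US1/PS0)
  lvl1: tbl 0x2B, slot 27 ⇒ 0x2E007 (P1/RW1/US1/PS0)
  lvl2: tbl 0x2E, slot 12 ⇒ 0x32007 (P1/RW1/US1/PS0)
  ✓ 0x322BD  — 3 lookups
#1 VA=0x442605B54 (w,kernel):
  lvl0: tbl 0x29, slot 17 ⇒ 0x36007 (P1/RW1/US1/PS0)
  lvl1: tbl 0x36, slot 19 ⇒ 0x39007 (P1/RW1/US1/PS0)
  lvl2: tbl 0x39, slot 5 ⇒ 0x3D007 (P1/RW1/US1/PS0)
  ✓ 0x3DB54  — 3 lookups
#2 VA=0x781208B4C (r,kernel):
  lvl0: tbl 0x29, slot 30 ⇒ 0x3E007 (P1/RW1/US1/PS0)
  lvl1: tbl 0x3E, slot 9 ⇒ 0x41007 (P1/RW1/US1/PS0)
  lvl2: tbl 0x41, slot 8 ⇒ 0x44007 (P1/RW1/US1/PS0)
  ✓ 0x44B4C  — 3 lookups

Access #2 PA: 0x44B4C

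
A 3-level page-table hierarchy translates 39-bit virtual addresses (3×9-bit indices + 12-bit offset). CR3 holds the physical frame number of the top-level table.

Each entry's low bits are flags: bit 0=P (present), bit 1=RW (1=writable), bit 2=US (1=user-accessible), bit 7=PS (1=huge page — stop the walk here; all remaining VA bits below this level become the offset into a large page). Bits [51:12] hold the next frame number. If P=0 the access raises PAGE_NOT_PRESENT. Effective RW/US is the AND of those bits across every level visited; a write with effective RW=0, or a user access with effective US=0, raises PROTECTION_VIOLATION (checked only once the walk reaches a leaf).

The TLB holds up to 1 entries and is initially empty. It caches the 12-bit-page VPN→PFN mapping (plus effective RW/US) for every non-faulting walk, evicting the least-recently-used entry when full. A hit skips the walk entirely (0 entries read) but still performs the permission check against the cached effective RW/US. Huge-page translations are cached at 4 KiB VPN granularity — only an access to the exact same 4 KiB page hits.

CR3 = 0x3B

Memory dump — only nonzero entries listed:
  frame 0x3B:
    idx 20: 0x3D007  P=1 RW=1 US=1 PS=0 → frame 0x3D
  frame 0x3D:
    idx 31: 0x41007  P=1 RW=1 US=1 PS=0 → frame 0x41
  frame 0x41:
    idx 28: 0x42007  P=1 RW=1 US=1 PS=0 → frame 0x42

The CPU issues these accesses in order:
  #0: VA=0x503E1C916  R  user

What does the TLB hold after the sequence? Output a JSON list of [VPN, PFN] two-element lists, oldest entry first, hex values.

Per-access translation:
#0 VA=0x503E1C916 (r,user):
  lvl0: tbl 0x3B, slot 20 ⇒ 0x3D007 (P1/RW1/US1/PS0)
  lvl1: tbl 0x3D, slot 31 ⇒ 0x41007 (P1/RW1/US1/PS0)
  lvl2: tbl 0x41, slot 28 ⇒ 0x42007 (P1/RW1/US1/PS0)
  ✓ 0x42916  — 3 lookups

TLB: [["0x503E1C", "0x42"]]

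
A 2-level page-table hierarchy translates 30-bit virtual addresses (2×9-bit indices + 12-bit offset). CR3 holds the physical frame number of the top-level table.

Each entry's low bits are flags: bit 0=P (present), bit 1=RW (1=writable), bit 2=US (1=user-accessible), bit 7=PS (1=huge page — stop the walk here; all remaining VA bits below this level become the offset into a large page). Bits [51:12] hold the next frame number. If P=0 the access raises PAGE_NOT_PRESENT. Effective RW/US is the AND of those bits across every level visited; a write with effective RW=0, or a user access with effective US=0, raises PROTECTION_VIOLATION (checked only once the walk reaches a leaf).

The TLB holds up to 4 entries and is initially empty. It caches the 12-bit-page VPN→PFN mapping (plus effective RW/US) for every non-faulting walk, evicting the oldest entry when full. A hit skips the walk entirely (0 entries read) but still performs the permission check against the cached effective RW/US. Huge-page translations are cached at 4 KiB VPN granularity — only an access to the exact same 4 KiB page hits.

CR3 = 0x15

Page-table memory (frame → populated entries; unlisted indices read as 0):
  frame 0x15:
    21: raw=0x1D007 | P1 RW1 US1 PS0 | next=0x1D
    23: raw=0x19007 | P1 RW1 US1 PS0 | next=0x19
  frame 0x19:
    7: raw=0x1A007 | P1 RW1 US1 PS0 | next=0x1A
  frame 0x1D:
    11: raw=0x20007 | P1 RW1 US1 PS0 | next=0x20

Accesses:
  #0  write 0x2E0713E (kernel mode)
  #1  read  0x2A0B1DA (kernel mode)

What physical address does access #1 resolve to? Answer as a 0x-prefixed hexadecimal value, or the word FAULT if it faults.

Per-access translation:
#0 VA=0x2E0713E (w,kernel):
  L0: frame=0x15 idx=23 entry=0x19007 [P=1 RW=1 US=1 PS=0]
  L1: frame=0x19 idx=7 entry=0x1A007 [P=1 RW=1 US=1 PS=0]
  → PA=0x1A13E  (2 entries read)
#1 VA=0x2A0B1DA (r,kernel):
  L0: frame=0x15 idx=21 entry=0x1D007 [P=1 RW=1 US=1 PS=0]
  L1: frame=0x1D idx=11 entry=0x20007 [P=1 RW=1 US=1 PS=0]
  → PA=0x201DA  (2 entries read)

Access #1 PA: 0x201DA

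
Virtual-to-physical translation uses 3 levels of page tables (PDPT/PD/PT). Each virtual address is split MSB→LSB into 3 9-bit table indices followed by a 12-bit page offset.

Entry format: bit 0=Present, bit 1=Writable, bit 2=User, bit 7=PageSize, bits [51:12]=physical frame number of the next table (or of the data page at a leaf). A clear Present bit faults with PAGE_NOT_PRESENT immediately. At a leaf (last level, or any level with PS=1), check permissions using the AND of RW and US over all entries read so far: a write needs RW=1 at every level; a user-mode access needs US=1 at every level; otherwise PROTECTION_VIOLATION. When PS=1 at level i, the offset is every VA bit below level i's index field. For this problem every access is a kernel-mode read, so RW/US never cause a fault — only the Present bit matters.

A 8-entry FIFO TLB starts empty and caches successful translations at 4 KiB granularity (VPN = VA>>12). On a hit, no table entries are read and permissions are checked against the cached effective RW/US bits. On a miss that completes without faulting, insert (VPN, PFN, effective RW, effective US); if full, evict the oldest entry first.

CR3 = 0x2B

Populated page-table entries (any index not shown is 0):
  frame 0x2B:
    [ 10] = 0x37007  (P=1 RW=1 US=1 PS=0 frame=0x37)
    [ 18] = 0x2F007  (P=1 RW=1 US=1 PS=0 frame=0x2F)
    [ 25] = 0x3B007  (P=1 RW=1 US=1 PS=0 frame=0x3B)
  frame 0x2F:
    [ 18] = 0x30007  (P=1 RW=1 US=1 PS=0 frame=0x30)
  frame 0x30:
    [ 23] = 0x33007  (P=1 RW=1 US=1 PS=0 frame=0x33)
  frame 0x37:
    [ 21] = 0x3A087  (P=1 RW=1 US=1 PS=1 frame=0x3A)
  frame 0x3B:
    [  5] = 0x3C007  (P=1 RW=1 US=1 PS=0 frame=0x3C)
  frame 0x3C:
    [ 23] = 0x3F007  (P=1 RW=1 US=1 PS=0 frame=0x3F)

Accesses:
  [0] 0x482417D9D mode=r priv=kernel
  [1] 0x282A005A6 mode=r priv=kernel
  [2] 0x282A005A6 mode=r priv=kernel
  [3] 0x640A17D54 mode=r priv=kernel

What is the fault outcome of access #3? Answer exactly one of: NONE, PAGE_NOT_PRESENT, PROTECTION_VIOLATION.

Walk each access:
#0 VA=0x482417D9D (r,kernel):
  [0] read 0x2B idx=18: raw=0x2F007 flags P=1 W=1 U=1 S=0
  [1] read 0x2F idx=18: raw=0x30007 flags P=1 W=1 U=1 S=0
  [2] read 0x30 idx=23: raw=0x33007 flags P=1 W=1 U=1 S=0
  ✓ 0x33D9D  — 3 lookups
#1 VA=0x282A005A6 (r,kernel):
  [0] read 0x2B idx=10: raw=0x37007 flags P=1 W=1 U=1 S=0
  [1] read 0x37 idx=21: raw=0x3A087 flags P=1 W=1 U=1 S=1
  ✓ 0x3A5A6 (huge @L1)  — 2 lookups
#2 VA=0x282A005A6 (r,kernel):
  TLB hit vpn=0x282A00 → PA=0x3A5A6
#3 VA=0x640A17D54 (r,kernel):
  [0] read 0x2B idx=25: raw=0x3B007 flags P=1 W=1 U=1 S=0
  [1] read 0x3B idx=5: raw=0x3C007 flags P=1 W=1 U=1 S=0
  [2] read 0x3C idx=23: raw=0x3F007 flags P=1 W=1 U=1 S=0
  ✓ 0x3FD54  — 3 lookups

Access #3 fault: NONE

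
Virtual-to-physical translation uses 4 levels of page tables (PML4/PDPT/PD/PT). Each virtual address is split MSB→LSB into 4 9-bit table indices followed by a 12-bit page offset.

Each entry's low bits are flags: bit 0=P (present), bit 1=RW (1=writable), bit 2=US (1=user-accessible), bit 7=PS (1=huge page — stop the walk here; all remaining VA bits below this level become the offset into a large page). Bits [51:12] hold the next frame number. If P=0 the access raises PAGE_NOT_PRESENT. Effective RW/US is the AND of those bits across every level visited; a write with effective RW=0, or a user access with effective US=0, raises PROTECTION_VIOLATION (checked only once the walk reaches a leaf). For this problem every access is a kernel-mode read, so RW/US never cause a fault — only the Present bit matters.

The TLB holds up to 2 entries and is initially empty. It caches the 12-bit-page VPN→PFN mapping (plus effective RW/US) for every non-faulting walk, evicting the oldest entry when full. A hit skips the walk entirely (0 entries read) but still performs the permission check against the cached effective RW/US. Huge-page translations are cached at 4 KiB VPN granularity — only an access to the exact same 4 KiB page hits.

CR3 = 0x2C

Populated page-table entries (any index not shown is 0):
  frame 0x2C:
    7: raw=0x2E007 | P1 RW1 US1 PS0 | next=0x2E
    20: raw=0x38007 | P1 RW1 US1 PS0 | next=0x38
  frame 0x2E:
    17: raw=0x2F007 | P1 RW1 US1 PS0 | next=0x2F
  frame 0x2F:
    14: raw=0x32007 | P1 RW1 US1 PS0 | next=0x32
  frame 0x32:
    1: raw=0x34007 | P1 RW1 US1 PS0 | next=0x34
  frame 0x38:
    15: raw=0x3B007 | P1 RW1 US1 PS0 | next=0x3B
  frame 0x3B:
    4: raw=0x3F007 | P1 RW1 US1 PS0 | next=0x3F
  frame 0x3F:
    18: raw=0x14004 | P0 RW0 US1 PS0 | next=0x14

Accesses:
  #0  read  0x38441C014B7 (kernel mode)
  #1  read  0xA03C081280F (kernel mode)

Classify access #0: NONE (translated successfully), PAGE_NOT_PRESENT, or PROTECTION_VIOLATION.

Walk each access:
#0 VA=0x38441C014B7 (r,kernel):
  [0] read 0x2C idx=7: raw=0x2E007 flags P=1 W=1 U=1 S=0
  [1] read 0x2E idx=17: raw=0x2F007 flags P=1 W=1 U=1 S=0
  [2] read 0x2F idx=14: raw=0x32007 flags P=1 W=1 U=1 S=0
  [3] read 0x32 idx=1: raw=0x34007 flags P=1 W=1 U=1 S=0
  ✓ 0x344B7  — 4 lookups
#1 VA=0xA03C081280F (r,kernel):
  [0] read 0x2C idx=20: raw=0x38007 flags P=1 W=1 U=1 S=0
  [1] read 0x38 idx=15: raw=0x3B007 flags P=1 W=1 U=1 S=0
  [2] read 0x3B idx=4: raw=0x3F007 flags P=1 W=1 U=1 S=0
  [3] read 0x3F idx=18: raw=0x14004 flags P=0 W=0 U=1 S=0
  ⇒ fault: PAGE_NOT_PRESENT  — 4 lookups

Access #0 fault: NONE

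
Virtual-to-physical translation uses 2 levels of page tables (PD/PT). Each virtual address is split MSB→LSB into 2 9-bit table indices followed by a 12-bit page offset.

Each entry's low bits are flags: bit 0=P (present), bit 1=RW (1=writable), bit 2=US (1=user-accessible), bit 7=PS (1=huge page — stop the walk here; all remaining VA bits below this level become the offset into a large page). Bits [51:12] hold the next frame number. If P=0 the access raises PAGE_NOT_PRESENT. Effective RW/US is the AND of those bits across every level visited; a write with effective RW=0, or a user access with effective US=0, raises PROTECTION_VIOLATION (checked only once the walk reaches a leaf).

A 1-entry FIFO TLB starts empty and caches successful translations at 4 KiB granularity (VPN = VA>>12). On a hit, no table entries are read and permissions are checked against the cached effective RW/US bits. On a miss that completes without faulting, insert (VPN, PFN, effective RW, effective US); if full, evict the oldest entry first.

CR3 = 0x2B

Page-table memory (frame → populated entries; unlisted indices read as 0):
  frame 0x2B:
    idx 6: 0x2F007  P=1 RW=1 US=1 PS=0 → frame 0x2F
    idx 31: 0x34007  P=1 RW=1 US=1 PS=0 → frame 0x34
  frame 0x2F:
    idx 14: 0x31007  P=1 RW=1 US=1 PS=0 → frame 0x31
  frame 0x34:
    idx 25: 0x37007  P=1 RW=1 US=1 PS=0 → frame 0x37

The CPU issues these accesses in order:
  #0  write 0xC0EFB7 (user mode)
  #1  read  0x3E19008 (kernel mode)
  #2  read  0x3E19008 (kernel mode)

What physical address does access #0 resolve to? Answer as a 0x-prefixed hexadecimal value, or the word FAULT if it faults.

Per-access translation:
#0 VA=0xC0EFB7 (w,user):
  L0: frame=0x2B idx=6 entry=0x2F007 [P=1 RW=1 US=1 PS=0]
  L1: frame=0x2F idx=14 entry=0x31007 [P=1 RW=1 US=1 PS=0]
  ⇒ phys 0x31FB7  [2 reads]
#1 VA=0x3E19008 (r,kernel):
  L0: frame=0x2B idx=31 entry=0x34007 [P=1 RW=1 US=1 PS=0]
  L1: frame=0x34 idx=25 entry=0x37007 [P=1 RW=1 US=1 PS=0]
  ⇒ phys 0x37008  [2 reads]
#2 VA=0x3E19008 (r,kernel):
  TLB hit vpn=0x3E19 → PA=0x37008

Access #0 PA: 0x31FB7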